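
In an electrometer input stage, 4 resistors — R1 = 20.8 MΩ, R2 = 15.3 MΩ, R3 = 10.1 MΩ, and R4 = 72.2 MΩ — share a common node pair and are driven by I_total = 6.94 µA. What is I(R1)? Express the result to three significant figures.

I ≈ 1.47 µA

Conductances: ΣG = 1/20.8 + 1/15.3 + 1/10.1 + 1/72.2 = 0.2263 (1/MΩ).
Current divider: I(R1) = I_total · G_k/ΣG = 6.94 × (0.04808/0.2263) = 6.94 × 0.2125 = 1.474 µA.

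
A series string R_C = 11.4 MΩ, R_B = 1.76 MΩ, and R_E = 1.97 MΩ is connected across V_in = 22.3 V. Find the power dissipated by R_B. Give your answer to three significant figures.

ΣR = 15.13 MΩ → I = 22.3/15.13 = 1.474 µA.
P(R_B) = I²·R_B = (1.474)² × 1.76 = 3.823 µW.

P ≈ 3.82 µW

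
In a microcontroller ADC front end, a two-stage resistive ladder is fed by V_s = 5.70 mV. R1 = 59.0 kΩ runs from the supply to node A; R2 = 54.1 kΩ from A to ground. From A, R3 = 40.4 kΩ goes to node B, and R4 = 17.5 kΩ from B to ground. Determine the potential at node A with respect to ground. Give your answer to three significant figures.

Node A sees R2 in parallel with the series input of stage 2, R3 + R4 = 57.90 kΩ.
R2 ‖ (R3+R4) = 27.97 kΩ.
So V_A = 5.70 × 0.3216 = 1.833 mV.

V_A ≈ 1.83 mV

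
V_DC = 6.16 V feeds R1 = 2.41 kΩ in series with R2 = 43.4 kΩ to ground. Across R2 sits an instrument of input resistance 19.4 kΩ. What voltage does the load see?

First combine the lower leg with the load: R2 ‖ R_L = 13.41 kΩ.
Then V_out = V_DC · R2'/(R1 + R2') = 6.16 × 13.41/15.82 = 5.221 V.

V_out ≈ 5.22 V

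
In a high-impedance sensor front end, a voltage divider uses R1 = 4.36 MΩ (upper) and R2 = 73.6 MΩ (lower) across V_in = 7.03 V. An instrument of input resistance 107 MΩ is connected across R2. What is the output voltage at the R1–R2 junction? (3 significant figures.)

V_out ≈ 6.39 V

First combine the lower leg with the load: R2 ‖ R_L = 43.61 MΩ.
Then V_out = V_in · R2'/(R1 + R2') = 7.03 × 43.61/47.97 = 6.391 V.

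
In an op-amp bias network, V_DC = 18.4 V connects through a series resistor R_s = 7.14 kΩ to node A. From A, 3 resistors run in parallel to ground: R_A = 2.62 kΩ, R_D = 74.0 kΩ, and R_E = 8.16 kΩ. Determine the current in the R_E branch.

Parallel bank: R_p = 1/(1/2.62 + 1/74.0 + 1/8.16) = 1.931 kΩ.
Node voltage V_A = V_DC · R_p/(R_s + R_p) = 18.4 × 0.2129 = 3.918 V.
Branch current I = V_A/R_E = 3.918/8.16 = 0.4801 mA.

I ≈ 0.480 mA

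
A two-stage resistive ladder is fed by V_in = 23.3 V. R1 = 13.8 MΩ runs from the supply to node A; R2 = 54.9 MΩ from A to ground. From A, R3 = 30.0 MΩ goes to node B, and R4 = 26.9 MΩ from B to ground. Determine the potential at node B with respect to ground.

V_B ≈ 7.37 V

Looking into the second stage from A: R3 + R4 = 56.90 MΩ appears in parallel with R2.
Effective lower resistance at A: R2 ‖ 56.90 = 27.94 MΩ.
So V_A = 23.3 × 0.6694 = 15.60 V.
Stage 2 is unloaded, so V_B = V_A · R4/(R3+R4) = 15.60 × 26.9/56.90 = 7.374 V.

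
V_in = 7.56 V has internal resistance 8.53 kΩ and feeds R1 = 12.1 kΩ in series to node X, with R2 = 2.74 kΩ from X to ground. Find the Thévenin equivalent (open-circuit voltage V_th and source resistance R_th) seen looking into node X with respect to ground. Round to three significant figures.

V_th ≈ 0.886 V, R_th ≈ 2.42 kΩ

R1' = 8.53 + 12.1 = 20.63 kΩ (source resistance + R1).
V_th is the unloaded tap voltage: V_in · R2/(R1'+R2) = 7.56 × 0.1172 = 0.8864 V.
Zeroing V_in shorts the top of R1' to ground, so R_th = R1' ‖ R2 = 2.419 kΩ.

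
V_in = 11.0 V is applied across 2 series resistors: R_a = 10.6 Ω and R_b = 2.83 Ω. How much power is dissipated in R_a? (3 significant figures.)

P ≈ 7.11 W

ΣR = 13.43 Ω → I = 11.0/13.43 = 0.8191 A.
P(R_a) = I²·R_a = (0.8191)² × 10.6 = 7.111 W.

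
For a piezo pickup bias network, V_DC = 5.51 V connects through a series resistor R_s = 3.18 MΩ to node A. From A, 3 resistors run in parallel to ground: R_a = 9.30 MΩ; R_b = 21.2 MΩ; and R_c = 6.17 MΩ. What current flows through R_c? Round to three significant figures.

I ≈ 0.445 µA

Combine the parallel branches: R_p = (1/9.30 + 1/21.2 + 1/6.17)⁻¹ = 3.157 MΩ.
V_A = 5.51 × 3.157/6.337 = 2.745 V.
Branch current I = V_A/R_c = 2.745/6.17 = 0.4449 µA.
(Equivalently: I_total = 0.8695 µA, then current-divider fraction G_k/ΣG = 0.5116.)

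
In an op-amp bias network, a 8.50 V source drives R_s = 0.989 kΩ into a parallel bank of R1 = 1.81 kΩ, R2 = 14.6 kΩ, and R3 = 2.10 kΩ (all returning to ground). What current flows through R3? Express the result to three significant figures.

Parallel bank: R_p = 1/(1/1.81 + 1/14.6 + 1/2.10) = 0.9114 kΩ.
Node voltage V_A = V_CC · R_p/(R_s + R_p) = 8.50 × 0.4796 = 4.077 V.
I(R3) = V_A / R3 = 4.077/2.10 = 1.941 mA.

I ≈ 1.94 mA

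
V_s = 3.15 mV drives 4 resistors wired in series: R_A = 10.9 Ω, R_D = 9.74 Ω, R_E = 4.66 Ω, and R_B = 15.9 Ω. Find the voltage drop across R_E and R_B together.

Total series resistance ΣR = 10.9 + 9.74 + 4.66 + 15.9 = 41.20 Ω.
R_{R_E..R_B} = 4.66 + 15.9 = 20.56 Ω.
Voltage divider: V = V_s · (20.56 / 41.20) = 3.15 × 0.4990 = 1.572 mV.

V ≈ 1.57 mV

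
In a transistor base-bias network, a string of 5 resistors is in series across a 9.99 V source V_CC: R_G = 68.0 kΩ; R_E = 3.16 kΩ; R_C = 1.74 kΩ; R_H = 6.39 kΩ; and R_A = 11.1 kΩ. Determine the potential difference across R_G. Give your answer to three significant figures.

Total series resistance ΣR = 68.0 + 3.16 + 1.74 + 6.39 + 11.1 = 90.39 kΩ.
Voltage divider: V = V_CC · (68.00 / 90.39) = 9.99 × 0.7523 = 7.515 V.

V ≈ 7.52 V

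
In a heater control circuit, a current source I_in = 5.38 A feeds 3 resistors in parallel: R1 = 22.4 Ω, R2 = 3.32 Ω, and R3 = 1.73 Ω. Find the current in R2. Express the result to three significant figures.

I ≈ 1.75 A

Conductances: ΣG = 1/22.4 + 1/3.32 + 1/1.73 = 0.9239 (1/Ω).
By the current-divider rule, I = I_in · G_k/ΣG = 5.38 × 0.3260 = 1.754 A.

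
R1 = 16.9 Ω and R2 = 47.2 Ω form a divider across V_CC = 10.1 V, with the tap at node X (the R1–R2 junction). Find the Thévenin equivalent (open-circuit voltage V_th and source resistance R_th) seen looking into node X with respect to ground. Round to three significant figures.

With X open, the divider is unloaded: V_th = 10.1 × 47.2/64.10 = 7.437 V.
Zeroing V_CC shorts the top of R1 to ground, so R_th = R1 ‖ R2 = 12.44 Ω.

V_th ≈ 7.44 V, R_th ≈ 12.4 Ω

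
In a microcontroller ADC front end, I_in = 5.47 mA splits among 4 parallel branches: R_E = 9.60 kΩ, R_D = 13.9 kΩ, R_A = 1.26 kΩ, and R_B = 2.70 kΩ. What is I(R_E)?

ΣG = 1/9.60 + 1/13.9 + 1/1.26 + 1/2.70 = 1.340.
By the current-divider rule, I = I_in · G_k/ΣG = 5.47 × 0.07773 = 0.4252 mA.

I ≈ 0.425 mA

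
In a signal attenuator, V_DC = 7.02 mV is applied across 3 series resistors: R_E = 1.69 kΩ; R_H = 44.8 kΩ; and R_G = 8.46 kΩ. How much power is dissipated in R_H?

Series current I = V_DC/ΣR = 7.02/54.95 = 0.1278 µA.
P = I²R = 0.01632 × 44.8 = 0.7312 nW.

P ≈ 0.731 nW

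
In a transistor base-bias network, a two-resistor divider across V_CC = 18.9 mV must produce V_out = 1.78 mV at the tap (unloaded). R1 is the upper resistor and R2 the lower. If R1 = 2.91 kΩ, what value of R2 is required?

The divider ratio is R2/(R1+R2) = 1.78/18.9 = 0.09418.
So R2 = R1 · V_out/(V_CC − V_out) = 2.91 × 1.78/(18.9 − 1.78) = 2.91 × 0.1040 = 0.3026 kΩ.

R2 ≈ 0.303 kΩ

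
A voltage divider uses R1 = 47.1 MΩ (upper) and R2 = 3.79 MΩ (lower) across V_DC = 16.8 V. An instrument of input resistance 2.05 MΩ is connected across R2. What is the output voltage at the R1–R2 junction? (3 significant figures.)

V_out ≈ 0.461 V

R2 ‖ R_L = (3.79 × 2.05)/(3.79 + 2.05) = 1.330 MΩ.
Then V_out = V_DC · R2'/(R1 + R2') = 16.8 × 1.330/48.43 = 0.4615 V.
(Unloaded it would be 1.25 V; the load pulls it down.)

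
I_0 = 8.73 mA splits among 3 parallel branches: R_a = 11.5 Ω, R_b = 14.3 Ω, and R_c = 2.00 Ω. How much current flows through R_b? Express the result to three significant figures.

Conductances: ΣG = 1/11.5 + 1/14.3 + 1/2.00 = 0.6569 (1/Ω).
By the current-divider rule, I = I_0 · G_k/ΣG = 8.73 × 0.1065 = 0.9294 mA.

I ≈ 0.929 mA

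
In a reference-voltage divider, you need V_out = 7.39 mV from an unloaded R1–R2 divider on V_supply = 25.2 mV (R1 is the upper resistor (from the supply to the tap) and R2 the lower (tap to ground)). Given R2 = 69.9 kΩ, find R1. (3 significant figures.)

R1 ≈ 168 kΩ

V_out/V_supply = R2/(R1+R2) = 0.2933.
Rearranging, R1 = R2·(1−k)/k = 69.9 × 2.410 = 168.5 kΩ.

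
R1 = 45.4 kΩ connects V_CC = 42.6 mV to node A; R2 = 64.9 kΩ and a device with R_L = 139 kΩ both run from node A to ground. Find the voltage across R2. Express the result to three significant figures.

V_out ≈ 21.0 mV

First combine the lower leg with the load: R2 ‖ R_L = 44.24 kΩ.
Voltage divider with the loaded lower leg: V_out = 42.6 × 44.24/(45.4 + 44.24) = 42.6 × 0.4935 = 21.03 mV.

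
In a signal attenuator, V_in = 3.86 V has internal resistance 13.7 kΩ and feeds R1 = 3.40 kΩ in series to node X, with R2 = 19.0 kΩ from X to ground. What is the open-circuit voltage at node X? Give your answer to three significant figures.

V_th ≈ 2.03 V

R1' = 13.7 + 3.40 = 17.10 kΩ (source resistance + R1).
V_th is the unloaded tap voltage: V_in · R2/(R1'+R2) = 3.86 × 0.5263 = 2.032 V.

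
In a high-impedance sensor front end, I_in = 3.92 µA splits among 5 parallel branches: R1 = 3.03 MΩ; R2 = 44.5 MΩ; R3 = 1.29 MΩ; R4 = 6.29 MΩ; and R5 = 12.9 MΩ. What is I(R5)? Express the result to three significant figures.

I ≈ 0.223 µA

ΣG = 1/3.03 + 1/44.5 + 1/1.29 + 1/6.29 + 1/12.9 = 1.364.
R5 takes the fraction G_k/ΣG = 0.07752/1.364 = 0.05682, so I = 3.92 × 0.05682 = 0.2228 µA.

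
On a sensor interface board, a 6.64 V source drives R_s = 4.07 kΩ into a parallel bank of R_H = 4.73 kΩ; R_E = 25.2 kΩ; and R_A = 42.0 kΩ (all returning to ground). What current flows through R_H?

I ≈ 0.663 mA

Combine the parallel branches: R_p = (1/4.73 + 1/25.2 + 1/42.0)⁻¹ = 3.638 kΩ.
V_A by voltage divider: V_A = 6.64 × 3.638/(4.07 + 3.638) = 3.134 V.
Branch current I = V_A/R_H = 3.134/4.73 = 0.6625 mA.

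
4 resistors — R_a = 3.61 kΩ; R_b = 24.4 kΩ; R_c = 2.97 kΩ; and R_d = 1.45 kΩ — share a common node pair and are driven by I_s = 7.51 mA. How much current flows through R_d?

I ≈ 3.85 mA

Total conductance ΣG = 1/3.61 + 1/24.4 + 1/2.97 + 1/1.45 = 1.344 (units of 1/kΩ).
By the current-divider rule, I = I_s · G_k/ΣG = 7.51 × 0.5130 = 3.853 mA.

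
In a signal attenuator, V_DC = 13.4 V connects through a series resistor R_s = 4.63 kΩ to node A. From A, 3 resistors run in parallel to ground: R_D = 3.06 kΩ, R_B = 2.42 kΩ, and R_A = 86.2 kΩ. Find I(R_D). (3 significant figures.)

Combine the parallel branches: R_p = (1/3.06 + 1/2.42 + 1/86.2)⁻¹ = 1.330 kΩ.
Node voltage V_A = V_DC · R_p/(R_s + R_p) = 13.4 × 0.2232 = 2.991 V.
Branch current I = V_A/R_D = 2.991/3.06 = 0.9775 mA.

I ≈ 0.977 mA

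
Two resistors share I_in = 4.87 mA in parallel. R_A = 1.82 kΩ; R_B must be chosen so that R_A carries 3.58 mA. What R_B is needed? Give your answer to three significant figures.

In a two-way split, I_A/I_in = R_B/(R_A + R_B).
3.58/4.87 = R_B/(R_A + R_B) → R_B = R_A · (0.7351)/(1 − 0.7351) = 1.82 × 2.775 = 5.051 kΩ.

R_B ≈ 5.05 kΩ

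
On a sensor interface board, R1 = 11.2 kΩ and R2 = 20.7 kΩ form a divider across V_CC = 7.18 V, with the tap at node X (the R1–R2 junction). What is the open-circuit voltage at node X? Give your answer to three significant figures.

V_th is the unloaded tap voltage: V_CC · R2/(R1+R2) = 7.18 × 0.6489 = 4.659 V.

V_th ≈ 4.66 V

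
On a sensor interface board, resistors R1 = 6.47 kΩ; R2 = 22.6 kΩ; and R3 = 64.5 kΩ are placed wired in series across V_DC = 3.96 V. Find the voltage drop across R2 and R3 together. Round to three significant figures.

Total series resistance ΣR = 6.47 + 22.6 + 64.5 = 93.57 kΩ.
R_{R2..R3} = 22.6 + 64.5 = 87.10 kΩ.
Voltage divider: V = V_DC · (87.10 / 93.57) = 3.96 × 0.9309 = 3.686 V.

V ≈ 3.69 V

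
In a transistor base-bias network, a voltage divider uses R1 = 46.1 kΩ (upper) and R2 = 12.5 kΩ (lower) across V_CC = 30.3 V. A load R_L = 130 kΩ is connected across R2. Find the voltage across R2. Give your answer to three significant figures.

The load sits in parallel with R2, giving an effective lower resistance R2' = R2·R_L/(R2+R_L) = 11.40 kΩ.
Now apply the divider: V_out = 30.3 × 0.1983 = 6.009 V.
(Unloaded it would be 6.46 V; the load pulls it down.)

V_out ≈ 6.01 V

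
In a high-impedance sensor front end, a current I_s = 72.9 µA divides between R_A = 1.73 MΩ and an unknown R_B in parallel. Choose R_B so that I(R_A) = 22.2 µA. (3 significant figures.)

The fraction through R_A equals R_B/(R_A+R_B).
With f = 0.3045, R_B = R_A · f/(1−f) = 1.73 × 0.4379 = 0.7575 MΩ.

R_B ≈ 0.758 MΩ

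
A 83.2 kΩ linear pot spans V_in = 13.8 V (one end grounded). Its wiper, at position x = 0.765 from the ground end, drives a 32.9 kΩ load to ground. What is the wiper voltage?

The pot divides into 19.55 kΩ above the wiper and 63.65 kΩ below.
R_L loads the lower segment: effective lower R = 21.69 kΩ.
Loaded-divider output: V_out = 13.8 × 0.5259 = 7.258 V.
(Unloaded: V_out = x·V_in = 10.6 V.)

V_out ≈ 7.26 V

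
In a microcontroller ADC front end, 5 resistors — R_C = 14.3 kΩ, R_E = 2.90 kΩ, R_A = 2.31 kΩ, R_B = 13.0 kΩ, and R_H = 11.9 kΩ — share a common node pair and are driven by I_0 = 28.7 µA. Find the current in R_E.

I ≈ 9.81 µA

Conductances: ΣG = 1/14.3 + 1/2.90 + 1/2.31 + 1/13.0 + 1/11.9 = 1.009 (1/kΩ).
Current divider: I(R_E) = I_0 · G_k/ΣG = 28.7 × (0.3448/1.009) = 28.7 × 0.3419 = 9.812 µA.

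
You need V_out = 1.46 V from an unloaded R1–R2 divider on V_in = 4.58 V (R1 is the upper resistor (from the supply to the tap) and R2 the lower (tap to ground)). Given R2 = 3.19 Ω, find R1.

R1 ≈ 6.82 Ω

Required fraction k = V_out/V_in = 0.3188.
R1 = R2·(1/k − 1) = 3.19 × 2.137 = 6.817 Ω.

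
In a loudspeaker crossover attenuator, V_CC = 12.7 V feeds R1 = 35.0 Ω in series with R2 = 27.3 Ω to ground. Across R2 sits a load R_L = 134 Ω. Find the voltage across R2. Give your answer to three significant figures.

V_out ≈ 4.99 V

R2 ‖ R_L = (27.3 × 134)/(27.3 + 134) = 22.68 Ω.
Now apply the divider: V_out = 12.7 × 0.3932 = 4.994 V.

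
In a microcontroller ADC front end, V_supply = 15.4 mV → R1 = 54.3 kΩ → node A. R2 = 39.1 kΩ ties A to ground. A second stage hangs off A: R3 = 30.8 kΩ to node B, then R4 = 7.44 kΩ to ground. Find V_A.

V_A ≈ 4.04 mV

Node A sees R2 in parallel with the series input of stage 2, R3 + R4 = 38.24 kΩ.
R2 ‖ (R3+R4) = 19.33 kΩ.
So V_A = 15.4 × 0.2626 = 4.043 mV.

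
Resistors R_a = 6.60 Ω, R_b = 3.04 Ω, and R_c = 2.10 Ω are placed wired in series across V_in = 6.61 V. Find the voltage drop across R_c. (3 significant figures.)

V ≈ 1.18 V

ΣR = 6.60 + 3.04 + 2.10 = 11.74 Ω.
By the voltage-divider rule, V = 6.61 × 2.100/11.74 = 1.182 V.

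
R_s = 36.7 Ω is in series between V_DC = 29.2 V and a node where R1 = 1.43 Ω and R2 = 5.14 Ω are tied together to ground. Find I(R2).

Parallel bank: R_p = 1/(1/1.43 + 1/5.14) = 1.119 Ω.
V_A by voltage divider: V_A = 29.2 × 1.119/(36.7 + 1.119) = 0.8638 V.
Branch current I = V_A/R2 = 0.8638/5.14 = 0.1681 A.
(Equivalently: I_total = 0.7721 A, then current-divider fraction G_k/ΣG = 0.2177.)

I ≈ 0.168 A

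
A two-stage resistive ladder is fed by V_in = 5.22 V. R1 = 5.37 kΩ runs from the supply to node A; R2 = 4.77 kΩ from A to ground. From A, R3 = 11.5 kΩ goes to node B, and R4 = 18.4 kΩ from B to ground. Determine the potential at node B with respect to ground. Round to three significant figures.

The second stage (R3 + R4 = 29.90 kΩ) loads node A in parallel with R2.
R2 ‖ (R3+R4) = 4.114 kΩ.
So V_A = 5.22 × 0.4338 = 2.264 V.
Then the unloaded second divider: V_B = V_A × R4/(R3+R4) = 2.264 × 0.6154 = 1.393 V.

V_B ≈ 1.39 V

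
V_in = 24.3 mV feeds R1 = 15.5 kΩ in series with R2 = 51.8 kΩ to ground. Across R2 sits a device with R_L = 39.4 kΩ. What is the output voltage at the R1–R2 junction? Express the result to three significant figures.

The load sits in parallel with R2, giving an effective lower resistance R2' = R2·R_L/(R2+R_L) = 22.38 kΩ.
Now apply the divider: V_out = 24.3 × 0.5908 = 14.36 mV.

V_out ≈ 14.4 mV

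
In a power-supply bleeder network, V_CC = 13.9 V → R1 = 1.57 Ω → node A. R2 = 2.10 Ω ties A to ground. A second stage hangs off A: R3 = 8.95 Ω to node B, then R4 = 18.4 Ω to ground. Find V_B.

The second stage (R3 + R4 = 27.35 Ω) loads node A in parallel with R2.
R2 ‖ (R3+R4) = 1.950 Ω.
V_A = 13.9 × 1.950/(1.57 + 1.950) = 7.701 V.
Then the unloaded second divider: V_B = V_A × R4/(R3+R4) = 7.701 × 0.6728 = 5.181 V.

V_B ≈ 5.18 V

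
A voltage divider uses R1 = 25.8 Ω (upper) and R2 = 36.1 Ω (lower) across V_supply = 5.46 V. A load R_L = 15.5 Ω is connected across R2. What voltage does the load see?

The load sits in parallel with R2, giving an effective lower resistance R2' = R2·R_L/(R2+R_L) = 10.84 Ω.
Now apply the divider: V_out = 5.46 × 0.2959 = 1.616 V.

V_out ≈ 1.62 V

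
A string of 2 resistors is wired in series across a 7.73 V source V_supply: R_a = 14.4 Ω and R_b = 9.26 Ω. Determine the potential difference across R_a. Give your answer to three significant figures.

V ≈ 4.70 V

Total series resistance ΣR = 14.4 + 9.26 = 23.66 Ω.
V = V_supply · R/ΣR = 7.73 × 0.6086 = 4.705 V.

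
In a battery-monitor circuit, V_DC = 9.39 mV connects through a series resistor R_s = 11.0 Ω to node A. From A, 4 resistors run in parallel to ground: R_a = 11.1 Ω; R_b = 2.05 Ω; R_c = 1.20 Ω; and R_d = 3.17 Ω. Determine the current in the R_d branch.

I ≈ 0.148 mA

Combine the parallel branches: R_p = (1/11.1 + 1/2.05 + 1/1.20 + 1/3.17)⁻¹ = 0.5791 Ω.
Node voltage V_A = V_DC · R_p/(R_s + R_p) = 9.39 × 0.05002 = 0.4697 mV.
Branch current I = V_A/R_d = 0.4697/3.17 = 0.1482 mA.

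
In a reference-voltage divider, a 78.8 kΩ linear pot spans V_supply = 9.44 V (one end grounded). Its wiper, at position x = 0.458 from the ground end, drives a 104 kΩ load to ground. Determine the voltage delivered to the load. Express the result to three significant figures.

Split the track: R_lower = x·R_p = 36.09 kΩ, R_upper = (1−x)·R_p = 42.71 kΩ.
R_L loads the lower segment: effective lower R = 26.79 kΩ.
V_out = 9.44 × 26.79/(42.71 + 26.79) = 3.639 V.

V_out ≈ 3.64 V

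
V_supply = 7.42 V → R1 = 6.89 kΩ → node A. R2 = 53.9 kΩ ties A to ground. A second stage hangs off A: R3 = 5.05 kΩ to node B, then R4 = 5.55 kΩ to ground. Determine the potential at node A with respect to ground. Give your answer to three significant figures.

V_A ≈ 4.17 V

Node A sees R2 in parallel with the series input of stage 2, R3 + R4 = 10.60 kΩ.
Effective lower resistance at A: R2 ‖ 10.60 = 8.858 kΩ.
First divider: V_A = V_supply · 8.858/(6.89 + 8.858) = 4.174 V.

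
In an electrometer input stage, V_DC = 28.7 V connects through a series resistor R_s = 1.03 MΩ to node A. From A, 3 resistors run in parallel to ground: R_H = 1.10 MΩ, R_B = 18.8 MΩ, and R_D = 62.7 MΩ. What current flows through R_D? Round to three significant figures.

Combine the parallel branches: R_p = (1/1.10 + 1/18.8 + 1/62.7)⁻¹ = 1.022 MΩ.
Node voltage V_A = V_DC · R_p/(R_s + R_p) = 28.7 × 0.4981 = 14.30 V.
I(R_D) = V_A / R_D = 14.30/62.7 = 0.2280 µA.
(Equivalently: I_total = 13.98 µA, then current-divider fraction G_k/ΣG = 0.01630.)

I ≈ 0.228 µA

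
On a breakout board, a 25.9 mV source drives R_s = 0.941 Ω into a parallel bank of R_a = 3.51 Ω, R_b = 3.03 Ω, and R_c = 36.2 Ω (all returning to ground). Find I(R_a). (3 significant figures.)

Parallel bank: R_p = 1/(1/3.51 + 1/3.03 + 1/36.2) = 1.556 Ω.
Node voltage V_A = V_CC · R_p/(R_s + R_p) = 25.9 × 0.6232 = 16.14 mV.
I(R_a) = V_A / R_a = 16.14/3.51 = 4.598 mA.

I ≈ 4.60 mA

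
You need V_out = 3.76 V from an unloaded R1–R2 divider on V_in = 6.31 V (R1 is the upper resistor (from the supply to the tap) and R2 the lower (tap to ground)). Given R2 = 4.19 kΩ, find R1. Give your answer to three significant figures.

Required fraction k = V_out/V_in = 0.5959.
So R1 = R2 · (V_in/V_out − 1) = 4.19 × (6.31/3.76 − 1) = 4.19 × 0.6782 = 2.842 kΩ.

R1 ≈ 2.84 kΩ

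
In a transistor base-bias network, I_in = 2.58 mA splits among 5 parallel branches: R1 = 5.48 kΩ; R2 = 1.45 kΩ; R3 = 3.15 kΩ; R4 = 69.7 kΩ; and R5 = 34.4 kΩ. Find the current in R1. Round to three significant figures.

I ≈ 0.382 mA

Conductances: ΣG = 1/5.48 + 1/1.45 + 1/3.15 + 1/69.7 + 1/34.4 = 1.233 (1/kΩ).
R1 takes the fraction G_k/ΣG = 0.1825/1.233 = 0.1480, so I = 2.58 × 0.1480 = 0.3818 mA.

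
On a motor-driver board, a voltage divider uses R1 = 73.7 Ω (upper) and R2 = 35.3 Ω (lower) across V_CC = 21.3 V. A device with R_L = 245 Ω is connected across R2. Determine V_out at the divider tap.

V_out ≈ 6.29 V

R2 ‖ R_L = (35.3 × 245)/(35.3 + 245) = 30.85 Ω.
Then V_out = V_CC · R2'/(R1 + R2') = 21.3 × 30.85/104.6 = 6.286 V.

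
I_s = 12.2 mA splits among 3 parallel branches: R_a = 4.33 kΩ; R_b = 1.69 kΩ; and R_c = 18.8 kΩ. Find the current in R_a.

I ≈ 3.22 mA

ΣG = 1/4.33 + 1/1.69 + 1/18.8 = 0.8759.
R_a takes the fraction G_k/ΣG = 0.2309/0.8759 = 0.2637, so I = 12.2 × 0.2637 = 3.217 mA.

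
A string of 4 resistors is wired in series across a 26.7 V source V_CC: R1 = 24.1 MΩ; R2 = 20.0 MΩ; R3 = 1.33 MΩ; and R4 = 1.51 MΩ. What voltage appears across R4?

Series total: ΣR = 24.1 + 20.0 + 1.33 + 1.51 = 46.94 MΩ.
V = V_CC · R/ΣR = 26.7 × 0.03217 = 0.8589 V.

V ≈ 0.859 V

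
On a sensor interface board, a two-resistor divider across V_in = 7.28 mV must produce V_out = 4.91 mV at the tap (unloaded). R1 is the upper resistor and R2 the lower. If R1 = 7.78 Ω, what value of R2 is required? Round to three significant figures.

R2 ≈ 16.1 Ω

The divider ratio is R2/(R1+R2) = 4.91/7.28 = 0.6745.
So R2 = R1 · V_out/(V_in − V_out) = 7.78 × 4.91/(7.28 − 4.91) = 7.78 × 2.072 = 16.12 Ω.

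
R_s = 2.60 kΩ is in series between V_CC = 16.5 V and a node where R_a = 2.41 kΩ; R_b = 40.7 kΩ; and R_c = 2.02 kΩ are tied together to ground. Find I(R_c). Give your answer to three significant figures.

I ≈ 2.38 mA

Equivalent of the parallel group: R_p = 1.070 kΩ.
V_A = 16.5 × 1.070/3.670 = 4.811 V.
I(R_c) = V_A / R_c = 4.811/2.02 = 2.382 mA.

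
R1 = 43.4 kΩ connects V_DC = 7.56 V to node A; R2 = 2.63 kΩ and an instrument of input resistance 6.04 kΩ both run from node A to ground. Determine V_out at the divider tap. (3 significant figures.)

First combine the lower leg with the load: R2 ‖ R_L = 1.832 kΩ.
Then V_out = V_DC · R2'/(R1 + R2') = 7.56 × 1.832/45.23 = 0.3062 V.
(Unloaded it would be 0.432 V; the load pulls it down.)

V_out ≈ 0.306 V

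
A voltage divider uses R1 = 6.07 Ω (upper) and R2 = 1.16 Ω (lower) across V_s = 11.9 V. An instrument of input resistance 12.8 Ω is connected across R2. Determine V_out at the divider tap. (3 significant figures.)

R2 ‖ R_L = (1.16 × 12.8)/(1.16 + 12.8) = 1.064 Ω.
Then V_out = V_s · R2'/(R1 + R2') = 11.9 × 1.064/7.134 = 1.774 V.

V_out ≈ 1.77 V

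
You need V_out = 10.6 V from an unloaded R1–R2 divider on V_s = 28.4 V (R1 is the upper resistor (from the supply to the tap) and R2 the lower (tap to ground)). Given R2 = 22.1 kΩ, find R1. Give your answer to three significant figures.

R1 ≈ 37.1 kΩ

The divider ratio is R2/(R1+R2) = 10.6/28.4 = 0.3732.
So R1 = R2 · (V_s/V_out − 1) = 22.1 × (28.4/10.6 − 1) = 22.1 × 1.679 = 37.11 kΩ.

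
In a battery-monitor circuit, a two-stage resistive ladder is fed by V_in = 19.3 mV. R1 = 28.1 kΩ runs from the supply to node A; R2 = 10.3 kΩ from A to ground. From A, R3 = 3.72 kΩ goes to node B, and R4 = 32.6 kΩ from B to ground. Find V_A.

Node A sees R2 in parallel with the series input of stage 2, R3 + R4 = 36.32 kΩ.
R2 ‖ (R3+R4) = 8.024 kΩ.
So V_A = 19.3 × 0.2221 = 4.287 mV.

V_A ≈ 4.29 mV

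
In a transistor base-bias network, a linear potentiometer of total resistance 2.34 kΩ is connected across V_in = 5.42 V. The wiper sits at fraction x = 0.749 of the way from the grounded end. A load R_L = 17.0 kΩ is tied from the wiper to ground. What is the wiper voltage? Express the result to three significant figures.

The pot divides into 0.5873 kΩ above the wiper and 1.753 kΩ below.
Lower segment in parallel with the load: 1.753 ‖ 17.0 = 1.589 kΩ.
Then V_out = V_in · 1.589/(0.5873 + 1.589) = 3.957 V.

V_out ≈ 3.96 V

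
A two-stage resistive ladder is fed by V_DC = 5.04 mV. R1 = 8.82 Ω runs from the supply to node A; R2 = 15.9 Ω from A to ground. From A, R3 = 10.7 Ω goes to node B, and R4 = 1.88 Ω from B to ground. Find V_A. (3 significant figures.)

The second stage (R3 + R4 = 12.58 Ω) loads node A in parallel with R2.
Effective lower resistance at A: R2 ‖ 12.58 = 7.023 Ω.
So V_A = 5.04 × 0.4433 = 2.234 mV.

V_A ≈ 2.23 mV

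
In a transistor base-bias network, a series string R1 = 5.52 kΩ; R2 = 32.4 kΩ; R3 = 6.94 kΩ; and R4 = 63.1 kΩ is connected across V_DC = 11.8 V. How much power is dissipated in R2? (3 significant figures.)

ΣR = 108.0 kΩ → I = 11.8/108.0 = 0.1093 mA.
P = I²R = 0.01195 × 32.4 = 0.3871 mW.

P ≈ 0.387 mW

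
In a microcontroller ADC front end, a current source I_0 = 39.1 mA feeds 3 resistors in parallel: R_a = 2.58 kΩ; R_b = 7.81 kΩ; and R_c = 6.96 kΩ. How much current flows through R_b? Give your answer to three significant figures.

Total conductance ΣG = 1/2.58 + 1/7.81 + 1/6.96 = 0.6593 (units of 1/kΩ).
Current divider: I(R_b) = I_0 · G_k/ΣG = 39.1 × (0.1280/0.6593) = 39.1 × 0.1942 = 7.593 mA.

I ≈ 7.59 mA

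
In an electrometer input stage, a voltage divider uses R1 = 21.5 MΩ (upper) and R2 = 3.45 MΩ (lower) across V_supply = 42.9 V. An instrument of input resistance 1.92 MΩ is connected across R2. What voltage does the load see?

First combine the lower leg with the load: R2 ‖ R_L = 1.234 MΩ.
Now apply the divider: V_out = 42.9 × 0.05426 = 2.328 V.

V_out ≈ 2.33 V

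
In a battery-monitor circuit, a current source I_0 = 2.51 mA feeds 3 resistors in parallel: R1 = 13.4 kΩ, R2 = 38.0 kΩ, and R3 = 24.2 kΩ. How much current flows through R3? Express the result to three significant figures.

I ≈ 0.729 mA

Conductances: ΣG = 1/13.4 + 1/38.0 + 1/24.2 = 0.1423 (1/kΩ).
By the current-divider rule, I = I_0 · G_k/ΣG = 2.51 × 0.2905 = 0.7291 mA.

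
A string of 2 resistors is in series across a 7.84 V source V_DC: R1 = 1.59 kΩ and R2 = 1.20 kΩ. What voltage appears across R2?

V ≈ 3.37 V

ΣR = 1.59 + 1.20 = 2.790 kΩ.
By the voltage-divider rule, V = 7.84 × 1.200/2.790 = 3.372 V.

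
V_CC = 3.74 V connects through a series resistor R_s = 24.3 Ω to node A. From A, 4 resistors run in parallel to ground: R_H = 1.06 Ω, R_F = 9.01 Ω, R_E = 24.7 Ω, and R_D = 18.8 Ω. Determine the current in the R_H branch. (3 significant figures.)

Equivalent of the parallel group: R_p = 0.8710 Ω.
V_A by voltage divider: V_A = 3.74 × 0.8710/(24.3 + 0.8710) = 0.1294 V.
I(R_H) = V_A / R_H = 0.1294/1.06 = 0.1221 A.

I ≈ 0.122 A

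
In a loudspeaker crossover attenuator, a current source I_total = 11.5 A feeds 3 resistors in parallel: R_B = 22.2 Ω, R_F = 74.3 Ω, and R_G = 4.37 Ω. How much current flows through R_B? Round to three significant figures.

I ≈ 1.80 A

ΣG = 1/22.2 + 1/74.3 + 1/4.37 = 0.2873.
By the current-divider rule, I = I_total · G_k/ΣG = 11.5 × 0.1568 = 1.803 A.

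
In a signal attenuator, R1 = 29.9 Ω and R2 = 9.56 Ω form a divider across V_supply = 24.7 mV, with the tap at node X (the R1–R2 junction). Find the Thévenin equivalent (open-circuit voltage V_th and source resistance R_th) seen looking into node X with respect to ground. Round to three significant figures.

V_th ≈ 5.98 mV, R_th ≈ 7.24 Ω

Open-circuit (no load on X): V_th = V_supply · R2/(R1 + R2) = 24.7 × 9.56/(29.90 + 9.56) = 5.984 mV.
Zeroing V_supply shorts the top of R1 to ground, so R_th = R1 ‖ R2 = 7.244 Ω.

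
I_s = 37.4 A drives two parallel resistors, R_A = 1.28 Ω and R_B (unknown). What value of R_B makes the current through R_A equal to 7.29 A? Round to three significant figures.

R_B ≈ 0.310 Ω

Two-branch current divider: I_A = I_s · R_B/(R_A + R_B).
7.29/37.4 = R_B/(R_A + R_B) → R_B = R_A · (0.1949)/(1 − 0.1949) = 1.28 × 0.2421 = 0.3099 Ω.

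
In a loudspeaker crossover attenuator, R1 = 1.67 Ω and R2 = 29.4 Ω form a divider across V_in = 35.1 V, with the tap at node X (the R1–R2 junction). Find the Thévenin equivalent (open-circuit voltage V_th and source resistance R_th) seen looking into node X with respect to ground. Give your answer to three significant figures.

V_th ≈ 33.2 V, R_th ≈ 1.58 Ω

With X open, the divider is unloaded: V_th = 35.1 × 29.4/31.07 = 33.21 V.
Looking into X with the source shorted: R_th = R1·R2/(R1+R2) = 1.670 × 29.4/31.07 = 1.580 Ω.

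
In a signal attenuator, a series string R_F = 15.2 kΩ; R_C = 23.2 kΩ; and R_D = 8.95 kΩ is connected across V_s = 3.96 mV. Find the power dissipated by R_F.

The common current is I = 3.96/47.35 = 0.08363 µA.
P(R_F) = I²·R_F = (0.08363)² × 15.2 = 0.1063 nW.

P ≈ 0.106 nW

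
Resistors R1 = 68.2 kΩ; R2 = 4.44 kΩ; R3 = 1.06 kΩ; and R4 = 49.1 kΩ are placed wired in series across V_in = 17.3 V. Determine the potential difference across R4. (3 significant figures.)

ΣR = 68.2 + 4.44 + 1.06 + 49.1 = 122.8 kΩ.
V = V_in · R/ΣR = 17.3 × 0.3998 = 6.917 V.

V ≈ 6.92 V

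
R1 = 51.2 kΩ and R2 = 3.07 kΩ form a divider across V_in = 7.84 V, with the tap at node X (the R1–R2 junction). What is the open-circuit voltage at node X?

V_th ≈ 0.444 V

V_th is the unloaded tap voltage: V_in · R2/(R1+R2) = 7.84 × 0.05657 = 0.4435 V.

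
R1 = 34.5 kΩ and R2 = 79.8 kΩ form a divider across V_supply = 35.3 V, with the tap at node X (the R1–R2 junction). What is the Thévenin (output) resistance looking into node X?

Looking into X with the source shorted: R_th = R1·R2/(R1+R2) = 34.50 × 79.8/114.3 = 24.09 kΩ.

R_th ≈ 24.1 kΩ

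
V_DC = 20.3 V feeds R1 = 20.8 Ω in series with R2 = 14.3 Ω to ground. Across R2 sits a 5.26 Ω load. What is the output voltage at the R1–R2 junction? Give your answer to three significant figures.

First combine the lower leg with the load: R2 ‖ R_L = 3.846 Ω.
Then V_out = V_DC · R2'/(R1 + R2') = 20.3 × 3.846/24.65 = 3.167 V.
(Unloaded it would be 8.27 V; the load pulls it down.)

V_out ≈ 3.17 V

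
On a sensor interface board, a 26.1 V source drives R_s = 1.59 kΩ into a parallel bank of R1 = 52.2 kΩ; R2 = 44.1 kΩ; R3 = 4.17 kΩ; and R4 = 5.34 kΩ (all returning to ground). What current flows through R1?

Parallel bank: R_p = 1/(1/52.2 + 1/44.1 + 1/4.17 + 1/5.34) = 2.133 kΩ.
V_A = 26.1 × 2.133/3.723 = 14.95 V.
Branch current I = V_A/R1 = 14.95/52.2 = 0.2864 mA.

I ≈ 0.286 mA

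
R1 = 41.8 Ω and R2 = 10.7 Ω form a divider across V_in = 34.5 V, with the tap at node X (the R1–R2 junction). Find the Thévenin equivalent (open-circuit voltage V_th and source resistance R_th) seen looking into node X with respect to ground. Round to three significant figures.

V_th is the unloaded tap voltage: V_in · R2/(R1+R2) = 34.5 × 0.2038 = 7.031 V.
With V_in suppressed (replaced by a short), R_th = R1 ‖ R2 = (41.80 × 10.7)/(41.80 + 10.7) = 8.519 Ω.

V_th ≈ 7.03 V, R_th ≈ 8.52 Ω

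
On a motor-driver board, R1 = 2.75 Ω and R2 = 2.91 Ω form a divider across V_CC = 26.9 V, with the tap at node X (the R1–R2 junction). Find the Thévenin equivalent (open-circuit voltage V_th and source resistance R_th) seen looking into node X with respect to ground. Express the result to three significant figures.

With X open, the divider is unloaded: V_th = 26.9 × 2.91/5.660 = 13.83 V.
Zeroing V_CC shorts the top of R1 to ground, so R_th = R1 ‖ R2 = 1.414 Ω.

V_th ≈ 13.8 V, R_th ≈ 1.41 Ω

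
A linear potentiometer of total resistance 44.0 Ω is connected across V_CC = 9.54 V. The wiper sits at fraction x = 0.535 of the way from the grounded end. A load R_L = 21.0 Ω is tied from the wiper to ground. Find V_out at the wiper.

The pot divides into 20.46 Ω above the wiper and 23.54 Ω below.
R_L loads the lower segment: effective lower R = 11.10 Ω.
Loaded-divider output: V_out = 9.54 × 0.3517 = 3.355 V.
(Unloaded: V_out = x·V_CC = 5.10 V.)

V_out ≈ 3.36 V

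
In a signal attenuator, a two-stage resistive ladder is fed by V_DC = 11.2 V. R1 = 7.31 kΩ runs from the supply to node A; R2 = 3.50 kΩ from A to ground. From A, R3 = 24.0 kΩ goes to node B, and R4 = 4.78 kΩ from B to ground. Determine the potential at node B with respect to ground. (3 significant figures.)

V_B ≈ 0.557 V

Looking into the second stage from A: R3 + R4 = 28.78 kΩ appears in parallel with R2.
R2 ‖ (R3+R4) = 3.121 kΩ.
First divider: V_A = V_DC · 3.121/(7.31 + 3.121) = 3.351 V.
Then the unloaded second divider: V_B = V_A × R4/(R3+R4) = 3.351 × 0.1661 = 0.5565 V.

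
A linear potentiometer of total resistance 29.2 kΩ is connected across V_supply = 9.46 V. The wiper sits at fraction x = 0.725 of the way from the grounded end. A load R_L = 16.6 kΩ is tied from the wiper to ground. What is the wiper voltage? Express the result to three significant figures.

The pot divides into 8.030 kΩ above the wiper and 21.17 kΩ below.
R_L loads the lower segment: effective lower R = 9.304 kΩ.
Then V_out = V_supply · 9.304/(8.030 + 9.304) = 5.078 V.
(Unloaded: V_out = x·V_supply = 6.86 V.)

V_out ≈ 5.08 V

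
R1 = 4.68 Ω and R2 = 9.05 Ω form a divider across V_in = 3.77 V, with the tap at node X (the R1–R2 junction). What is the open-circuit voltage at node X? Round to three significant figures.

V_th is the unloaded tap voltage: V_in · R2/(R1+R2) = 3.77 × 0.6591 = 2.485 V.

V_th ≈ 2.48 V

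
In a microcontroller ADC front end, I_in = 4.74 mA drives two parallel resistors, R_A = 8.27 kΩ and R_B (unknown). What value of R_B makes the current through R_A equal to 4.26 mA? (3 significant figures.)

R_B ≈ 73.4 kΩ

In a two-way split, I_A/I_in = R_B/(R_A + R_B).
4.26/4.74 = R_B/(R_A + R_B) → R_B = R_A · (0.8987)/(1 − 0.8987) = 8.27 × 8.875 = 73.40 kΩ.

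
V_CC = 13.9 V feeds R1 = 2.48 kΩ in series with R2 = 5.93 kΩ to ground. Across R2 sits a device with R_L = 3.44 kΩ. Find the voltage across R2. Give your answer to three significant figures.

First combine the lower leg with the load: R2 ‖ R_L = 2.177 kΩ.
Then V_out = V_CC · R2'/(R1 + R2') = 13.9 × 2.177/4.657 = 6.498 V.

V_out ≈ 6.50 V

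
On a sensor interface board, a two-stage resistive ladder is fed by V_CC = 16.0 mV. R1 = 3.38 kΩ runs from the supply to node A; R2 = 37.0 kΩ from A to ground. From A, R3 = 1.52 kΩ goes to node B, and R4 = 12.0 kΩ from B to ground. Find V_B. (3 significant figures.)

V_B ≈ 10.6 mV

The second stage (R3 + R4 = 13.52 kΩ) loads node A in parallel with R2.
Effective lower resistance at A: R2 ‖ 13.52 = 9.902 kΩ.
First divider: V_A = V_CC · 9.902/(3.38 + 9.902) = 11.93 mV.
V_B = V_A × 0.8876 = 10.59 mV.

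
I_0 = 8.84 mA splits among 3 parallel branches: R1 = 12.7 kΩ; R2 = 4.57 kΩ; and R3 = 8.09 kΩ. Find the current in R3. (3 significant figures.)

I ≈ 2.59 mA

ΣG = 1/12.7 + 1/4.57 + 1/8.09 = 0.4212.
R3 takes the fraction G_k/ΣG = 0.1236/0.4212 = 0.2935, so I = 8.84 × 0.2935 = 2.594 mA.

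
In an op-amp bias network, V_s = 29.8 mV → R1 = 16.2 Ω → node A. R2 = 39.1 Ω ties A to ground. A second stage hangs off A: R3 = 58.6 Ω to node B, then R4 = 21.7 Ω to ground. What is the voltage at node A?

V_A ≈ 18.4 mV

Looking into the second stage from A: R3 + R4 = 80.30 Ω appears in parallel with R2.
Effective lower resistance at A: R2 ‖ 80.30 = 26.30 Ω.
V_A = 29.8 × 26.30/(16.2 + 26.30) = 18.44 mV.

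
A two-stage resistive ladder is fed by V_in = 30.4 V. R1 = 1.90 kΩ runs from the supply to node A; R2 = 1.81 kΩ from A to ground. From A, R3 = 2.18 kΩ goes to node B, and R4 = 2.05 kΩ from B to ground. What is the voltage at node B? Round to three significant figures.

V_B ≈ 5.90 V

The second stage (R3 + R4 = 4.230 kΩ) loads node A in parallel with R2.
R2 ‖ (R3+R4) = 1.268 kΩ.
So V_A = 30.4 × 0.4002 = 12.17 V.
V_B = V_A × 0.4846 = 5.896 V.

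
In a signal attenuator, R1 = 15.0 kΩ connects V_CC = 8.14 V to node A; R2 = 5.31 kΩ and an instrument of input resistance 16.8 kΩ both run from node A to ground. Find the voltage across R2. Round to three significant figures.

R2 ‖ R_L = (5.31 × 16.8)/(5.31 + 16.8) = 4.035 kΩ.
Now apply the divider: V_out = 8.14 × 0.2120 = 1.725 V.

V_out ≈ 1.73 V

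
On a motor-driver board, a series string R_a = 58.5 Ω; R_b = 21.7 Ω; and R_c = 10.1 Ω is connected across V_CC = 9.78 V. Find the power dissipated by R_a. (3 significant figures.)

ΣR = 90.30 Ω → I = 9.78/90.30 = 0.1083 A.
P(R_a) = I²·R_a = (0.1083)² × 58.5 = 0.6862 W.

P ≈ 0.686 W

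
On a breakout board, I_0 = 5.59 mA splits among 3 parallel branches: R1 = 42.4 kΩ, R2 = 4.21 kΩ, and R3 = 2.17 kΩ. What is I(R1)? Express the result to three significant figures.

I ≈ 0.183 mA

ΣG = 1/42.4 + 1/4.21 + 1/2.17 = 0.7219.
By the current-divider rule, I = I_0 · G_k/ΣG = 5.59 × 0.03267 = 0.1826 mA.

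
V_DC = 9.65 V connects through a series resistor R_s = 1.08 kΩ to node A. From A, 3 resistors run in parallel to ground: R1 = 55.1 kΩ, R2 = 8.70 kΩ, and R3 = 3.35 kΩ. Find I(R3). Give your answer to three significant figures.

Equivalent of the parallel group: R_p = 2.317 kΩ.
V_A by voltage divider: V_A = 9.65 × 2.317/(1.08 + 2.317) = 6.582 V.
I(R3) = V_A / R3 = 6.582/3.35 = 1.965 mA.

I ≈ 1.96 mA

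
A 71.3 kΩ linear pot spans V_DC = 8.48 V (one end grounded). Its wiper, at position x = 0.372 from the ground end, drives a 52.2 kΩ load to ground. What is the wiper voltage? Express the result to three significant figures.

Lower segment x·R_p = 26.52 kΩ; upper segment (1−x)·R_p = 44.78 kΩ.
R_L loads the lower segment: effective lower R = 17.59 kΩ.
V_out = 8.48 × 17.59/(44.78 + 17.59) = 2.391 V.

V_out ≈ 2.39 V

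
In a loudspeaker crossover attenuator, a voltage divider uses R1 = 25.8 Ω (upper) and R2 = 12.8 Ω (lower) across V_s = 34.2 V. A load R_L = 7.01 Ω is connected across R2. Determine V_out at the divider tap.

R2 ‖ R_L = (12.8 × 7.01)/(12.8 + 7.01) = 4.529 Ω.
Now apply the divider: V_out = 34.2 × 0.1493 = 5.107 V.
(Unloaded it would be 11.3 V; the load pulls it down.)

V_out ≈ 5.11 V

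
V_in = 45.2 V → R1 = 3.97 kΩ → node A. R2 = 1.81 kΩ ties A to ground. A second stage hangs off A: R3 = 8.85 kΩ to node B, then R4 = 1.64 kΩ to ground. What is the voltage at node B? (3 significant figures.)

Looking into the second stage from A: R3 + R4 = 10.49 kΩ appears in parallel with R2.
R2 ‖ (R3+R4) = 1.544 kΩ.
First divider: V_A = V_in · 1.544/(3.97 + 1.544) = 12.65 V.
V_B = V_A × 0.1563 = 1.978 V.

V_B ≈ 1.98 V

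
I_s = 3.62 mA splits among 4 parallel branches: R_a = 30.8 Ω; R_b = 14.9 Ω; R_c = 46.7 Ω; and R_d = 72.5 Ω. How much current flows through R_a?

I ≈ 0.872 mA

ΣG = 1/30.8 + 1/14.9 + 1/46.7 + 1/72.5 = 0.1348.
R_a takes the fraction G_k/ΣG = 0.03247/0.1348 = 0.2409, so I = 3.62 × 0.2409 = 0.8720 mA.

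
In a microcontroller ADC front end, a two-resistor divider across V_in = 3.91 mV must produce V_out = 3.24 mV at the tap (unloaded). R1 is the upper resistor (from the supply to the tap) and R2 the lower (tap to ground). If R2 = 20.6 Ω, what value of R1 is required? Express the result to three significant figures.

Required fraction k = V_out/V_in = 0.8286.
So R1 = R2 · (V_in/V_out − 1) = 20.6 × (3.91/3.24 − 1) = 20.6 × 0.2068 = 4.260 Ω.

R1 ≈ 4.26 Ω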